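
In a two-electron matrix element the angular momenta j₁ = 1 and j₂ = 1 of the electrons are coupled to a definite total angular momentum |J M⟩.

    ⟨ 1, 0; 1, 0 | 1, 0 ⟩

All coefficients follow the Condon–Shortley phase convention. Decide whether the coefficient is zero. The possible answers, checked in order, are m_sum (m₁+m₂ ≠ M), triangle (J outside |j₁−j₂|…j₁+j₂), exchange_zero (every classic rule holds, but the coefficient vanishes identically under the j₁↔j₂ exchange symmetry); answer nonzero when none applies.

exchange_zero

m-sum: m₁+m₂ = 0+0 = 0, M = 0  ✓
triangle: |j₁−j₂| = 0 ≤ J = 1 ≤ j₁+j₂ = 2  ✓
exchange: j₁=j₂ and m₁=m₂, and (−1)^(j₁+j₂−J) = (−1)^1 = −1 forces ⟨j₁m₁;j₂m₂|JM⟩ = −⟨j₂m₂;j₁m₁|JM⟩ = −⟨j₁m₁;j₂m₂|JM⟩ ⇒ the coefficient vanishes identically
Racah sum check: Σ_k collapses to 0 ⇒ CG = 0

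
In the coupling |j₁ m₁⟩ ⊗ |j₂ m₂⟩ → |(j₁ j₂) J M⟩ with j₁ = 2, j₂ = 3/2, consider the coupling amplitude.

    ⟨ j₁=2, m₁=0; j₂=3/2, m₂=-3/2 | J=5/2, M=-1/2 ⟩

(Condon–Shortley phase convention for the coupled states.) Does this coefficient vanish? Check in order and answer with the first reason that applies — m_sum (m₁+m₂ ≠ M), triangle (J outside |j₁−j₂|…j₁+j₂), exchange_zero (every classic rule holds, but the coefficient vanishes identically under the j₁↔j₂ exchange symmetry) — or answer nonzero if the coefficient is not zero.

m-sum: m₁+m₂ = 0+(-3/2) = -3/2, M = -1/2  ✗ ⇒ coefficient is 0

m_sum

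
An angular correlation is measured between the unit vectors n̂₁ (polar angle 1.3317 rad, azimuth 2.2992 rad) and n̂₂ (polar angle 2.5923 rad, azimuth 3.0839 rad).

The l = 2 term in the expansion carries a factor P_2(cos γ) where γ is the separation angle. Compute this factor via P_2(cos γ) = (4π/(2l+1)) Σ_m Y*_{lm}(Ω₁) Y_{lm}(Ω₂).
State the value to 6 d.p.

-0.463059

Term-by-term m-sum for l=2 (normalisation 4π/5 = 2.513274):
  m=-2: Y*=-0.04147 - 0.36224j  Y=0.10459 + 0.01212j  product 0.00005 - 0.03839j
  m=-1: Y*=-0.11833 + 0.13265j  Y=0.34343 + 0.01984j  product -0.04327 + 0.04321j
  m=+0: Y*=-0.26232 + 0.00000j  Y=0.37288 + 0.00000j  product -0.09782 + 0.00000j
  m=+1: Y*=0.11833 + 0.13265j  Y=-0.34343 + 0.01984j  product -0.04327 - 0.04321j
  m=+2: Y*=-0.04147 + 0.36224j  Y=0.10459 - 0.01212j  product 0.00005 + 0.03839j
Total Σ_m = -0.18425 + 0.00000j. Multiply by 2.513274: -0.46306 + 0.00000j. P_2(cos γ) = -0.463059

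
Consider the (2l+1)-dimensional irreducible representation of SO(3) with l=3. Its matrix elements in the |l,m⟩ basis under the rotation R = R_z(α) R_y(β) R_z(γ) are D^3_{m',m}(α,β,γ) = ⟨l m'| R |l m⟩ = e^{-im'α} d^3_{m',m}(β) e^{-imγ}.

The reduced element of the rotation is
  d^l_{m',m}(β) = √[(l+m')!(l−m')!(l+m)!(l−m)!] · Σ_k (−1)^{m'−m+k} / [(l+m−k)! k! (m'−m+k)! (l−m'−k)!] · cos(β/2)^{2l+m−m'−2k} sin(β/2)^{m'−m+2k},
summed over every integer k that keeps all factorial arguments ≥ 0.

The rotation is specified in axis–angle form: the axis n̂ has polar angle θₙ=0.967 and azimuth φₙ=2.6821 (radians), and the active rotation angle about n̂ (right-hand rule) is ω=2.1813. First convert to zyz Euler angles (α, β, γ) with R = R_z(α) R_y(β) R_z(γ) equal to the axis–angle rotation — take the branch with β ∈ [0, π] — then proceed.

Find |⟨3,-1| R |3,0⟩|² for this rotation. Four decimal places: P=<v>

Axis–angle → zyz. n̂ = (sinθₙcosφₙ, sinθₙsinφₙ, cosθₙ) = (-0.737803, +0.365078, +0.567772), ω = 2.1813.
R = I cosω + sinω [n̂]ₓ + (1−cosω) n̂n̂ᵀ gives
  R = [+0.283141, -0.888981, -0.359923; +0.041437, -0.363591, +0.930637; -0.958183, -0.278415, -0.066110]
β = atan2(√(R₁₃²+R₂₃²), R₃₃) = 1.636955; α = atan2(R₂₃, R₁₃) mod 2π = 1.939828; γ = atan2(R₃₂, −R₃₁) mod 2π = 6.000406
D^3_{-1,0}(1.9398,1.6370,6.0004) = e^{-i·-1·1.9398}·d^3_{-1,0}(1.6370)·e^{-i·0·6.0004}. Compute d first:
Half-angle: c=0.683334, s=0.730106. N=√(2·24·6·6)=41.569219
The bounds max(0,m−m')=1 and min(l+m,l−m')=3 give 3 terms
  k=1: (−1)^0·41.5692/(12)·0.6833^5·0.7301^1 = +0.376826
  k=2: (−1)^1·41.5692/(4)·0.6833^3·0.7301^3 = -1.290531
  k=3: (−1)^2·41.5692/(12)·0.6833^1·0.7301^5 = +0.491082
d^3_{-1,0}(1.6370) = +0.376826 -1.290531 +0.491082 = -0.422624
|D^3_{-1,0}|² = |d^3_{-1,0}(β)|² = (-0.422624)² = 0.178611 (the z-rotation phases have unit modulus)

P=0.1786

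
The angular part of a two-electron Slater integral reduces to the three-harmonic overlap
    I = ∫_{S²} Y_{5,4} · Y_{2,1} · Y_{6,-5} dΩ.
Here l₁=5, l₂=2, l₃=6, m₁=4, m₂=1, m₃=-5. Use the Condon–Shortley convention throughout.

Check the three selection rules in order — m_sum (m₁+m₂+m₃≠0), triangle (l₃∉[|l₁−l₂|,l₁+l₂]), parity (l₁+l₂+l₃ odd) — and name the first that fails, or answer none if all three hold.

parity

m₁+m₂+m₃ = 4 + 1 − 5 = 0  ✓
triangle: |5−2|=3 ≤ l₃=6 ≤ 5+2=7  ✓
parity: l₁+l₂+l₃ = 13 is odd  ✗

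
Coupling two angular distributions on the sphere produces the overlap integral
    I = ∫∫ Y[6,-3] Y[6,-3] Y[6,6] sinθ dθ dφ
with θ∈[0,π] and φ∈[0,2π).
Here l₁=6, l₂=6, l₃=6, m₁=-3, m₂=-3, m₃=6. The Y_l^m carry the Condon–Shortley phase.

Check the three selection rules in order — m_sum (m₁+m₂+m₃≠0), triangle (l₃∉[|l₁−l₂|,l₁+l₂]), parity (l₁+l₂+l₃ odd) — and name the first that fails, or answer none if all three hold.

Σmᵢ = 0  ✓
l₃∈[|l₁−l₂|,l₁+l₂]=[0,12], have l₃=6  ✓
Σlᵢ = 18 ⇒ even  ✓

none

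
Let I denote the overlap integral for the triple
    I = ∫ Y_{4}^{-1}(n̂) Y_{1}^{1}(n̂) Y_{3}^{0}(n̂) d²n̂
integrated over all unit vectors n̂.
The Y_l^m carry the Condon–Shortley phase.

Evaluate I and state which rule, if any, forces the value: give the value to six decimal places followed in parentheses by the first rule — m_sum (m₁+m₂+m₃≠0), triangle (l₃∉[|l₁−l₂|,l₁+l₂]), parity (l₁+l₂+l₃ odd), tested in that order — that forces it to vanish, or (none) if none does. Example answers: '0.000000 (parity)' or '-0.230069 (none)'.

m-sum 0 ✓  L=8 even ✓  3≤3≤5 ✓
Π(2lᵢ+1) = 9×3×7 = 189
triangle coeff Δ(4,1,3) = 1/252
Σ_t [1,1]: t=1:−1/36 = -1/36
(3j)²=4/63 [(4 1 3; 0 0 0)], sign=+1
Σ_t [2,2]: t=2:+1/72 = 1/72
(3j)²=5/126 [(4 1 3; -1 1 0)], sign=-1
⇒ 4πI² = 10/21
I = (-1)√(10/21/(4π)) = -0.19466390
No selection rule forces the value: the integral is nonzero (none).

-0.194664 (none)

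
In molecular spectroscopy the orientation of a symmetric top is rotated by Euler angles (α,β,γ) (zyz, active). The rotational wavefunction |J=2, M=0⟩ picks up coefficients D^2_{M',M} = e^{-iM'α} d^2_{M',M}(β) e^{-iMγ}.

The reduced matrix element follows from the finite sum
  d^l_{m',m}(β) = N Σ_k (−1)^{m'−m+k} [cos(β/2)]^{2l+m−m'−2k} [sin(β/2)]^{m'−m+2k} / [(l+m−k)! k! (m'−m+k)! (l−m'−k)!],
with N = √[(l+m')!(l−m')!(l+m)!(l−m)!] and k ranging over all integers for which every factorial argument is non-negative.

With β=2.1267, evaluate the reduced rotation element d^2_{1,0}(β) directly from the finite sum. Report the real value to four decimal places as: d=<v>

d^2_{1,0}(β=2.1267) via the finite sum:
c=cos(2.126700/2)=0.485947, s=sin(2.126700/2)=0.873988; N=√[6·1·2·2]=4.898979
The bounds max(0,m−m')=0 and min(l+m,l−m')=1 give 2 terms
  k=0: (−1)^1·4.8990/(2)·0.4859^3·0.8740^1 = -0.245668
  k=1: (−1)^2·4.8990/(2)·0.4859^1·0.8740^3 = +0.794660
d^2_{1,0}(2.1267) = -0.245668 +0.794660 = +0.548992

d=0.5490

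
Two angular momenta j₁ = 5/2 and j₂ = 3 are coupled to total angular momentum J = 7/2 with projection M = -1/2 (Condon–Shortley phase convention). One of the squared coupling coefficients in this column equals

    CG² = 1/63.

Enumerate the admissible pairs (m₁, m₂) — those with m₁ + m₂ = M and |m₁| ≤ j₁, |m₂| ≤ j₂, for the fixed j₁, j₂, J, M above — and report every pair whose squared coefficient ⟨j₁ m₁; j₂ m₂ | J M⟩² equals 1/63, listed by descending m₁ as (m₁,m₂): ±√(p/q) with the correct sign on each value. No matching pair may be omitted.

(1/2,-1): −√(1/63)

Admissible pairs with m₁+m₂ = M = -1/2: (-5/2,2), (-3/2,1), (-1/2,0), (1/2,-1), (3/2,-2), (5/2,-3)
  (m₁,m₂)=(5/2,-3): CG² = 2/21, CG = +√(2/21)
  (m₁,m₂)=(3/2,-2): CG² = 20/63, CG = +√(20/63)
  (m₁,m₂)=(1/2,-1): CG² = 1/63, CG = −√(1/63)   ← matches the target
  (m₁,m₂)=(-1/2,0): CG² = 4/21, CG = −√(4/21)
  (m₁,m₂)=(-3/2,1): CG² = 8/63, CG = +√(8/63)
  (m₁,m₂)=(-5/2,2): CG² = 16/63, CG = +√(16/63)
Pairs with CG² = 1/63: (1/2,-1): −√(1/63)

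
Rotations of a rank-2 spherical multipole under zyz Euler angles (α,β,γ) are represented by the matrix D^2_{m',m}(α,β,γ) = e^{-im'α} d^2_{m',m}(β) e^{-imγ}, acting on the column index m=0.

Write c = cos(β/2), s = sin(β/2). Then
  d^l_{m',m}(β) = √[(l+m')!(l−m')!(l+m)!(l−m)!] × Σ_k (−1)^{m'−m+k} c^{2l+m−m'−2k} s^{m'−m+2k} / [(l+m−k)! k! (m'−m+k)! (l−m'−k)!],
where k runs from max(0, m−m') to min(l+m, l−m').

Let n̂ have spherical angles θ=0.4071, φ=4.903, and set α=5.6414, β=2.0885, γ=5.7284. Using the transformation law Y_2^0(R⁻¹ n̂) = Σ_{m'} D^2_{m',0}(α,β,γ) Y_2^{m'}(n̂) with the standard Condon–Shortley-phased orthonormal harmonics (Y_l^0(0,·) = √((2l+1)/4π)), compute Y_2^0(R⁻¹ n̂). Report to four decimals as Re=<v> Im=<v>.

Need the full column D^2_{m',0} for m'=−2..2 at α=5.6414, β=2.0885, γ=5.7284.
cos(β/2)=0.502550, sin(β/2)=0.864548
d^2_{-2,0}: single k=2 term ⇒ +0.462395;  D = +0.130993-0.443452i
d^2_{-1,0}: k∈[1..2] ⇒ +0.268784 -0.795468 = -0.526683;  D = -0.421888+0.315287i
d^2_{0,0}: k∈[0..2] ⇒ +0.063785 -0.755088 +0.558671 = -0.132632;  D = -0.132632+0.000000i
d^2_{1,0}: k∈[0..1] ⇒ -0.268784 +0.795468 = +0.526683;  D = +0.421888+0.315287i
d^2_{2,0}: single k=0 term ⇒ +0.462395;  D = +0.130993+0.443452i
Y_2^{m'}(θ=0.4071,φ=4.903) and Σ D·Y over m':
  (+0.1310-0.4435i)·(-0.0562+0.0225i)  (-0.4219+0.3153i)·(+0.0532+0.2758i)  (-0.1326+0.0000i)·(+0.4824+0.0000i)  (+0.4219+0.3153i)·(-0.0532+0.2758i)  (+0.1310+0.4435i)·(-0.0562-0.0225i)
Y_2^0(R⁻¹ n̂) = -0.277548-0.000000i

Re=-0.2775 Im=0.0000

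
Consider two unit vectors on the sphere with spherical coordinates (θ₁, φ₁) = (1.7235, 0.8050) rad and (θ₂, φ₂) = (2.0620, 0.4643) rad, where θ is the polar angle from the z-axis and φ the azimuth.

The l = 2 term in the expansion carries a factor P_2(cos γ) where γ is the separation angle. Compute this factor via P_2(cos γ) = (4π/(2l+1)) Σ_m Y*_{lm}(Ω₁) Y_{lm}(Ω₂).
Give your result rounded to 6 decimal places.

Summing Y*_{l m}(θ₁,φ₁)·Y_{l m}(θ₂,φ₂) over m ∈ [−2, 2]; prefactor 4π/(2·2+1) = 2.513274:
  term(m=-2) = (0.088020, 0.071382)   from Y*(Ω₁)=(-0.014789, 0.377047), Y(Ω₂)=(0.179886, -0.240501)
  term(m=-1) = (0.035174, 0.012470)   from Y*(Ω₁)=(-0.080502, -0.083721), Y(Ω₂)=(-0.287301, 0.143885)
  term(m=+0) = (0.030782, 0.000000)   from Y*(Ω₁)=(-0.293499, -0.000000), Y(Ω₂)=(-0.104878, 0.000000)
  term(m=+1) = (0.035174, -0.012470)   from Y*(Ω₁)=(0.080502, -0.083721), Y(Ω₂)=(0.287301, 0.143885)
  term(m=+2) = (0.088020, -0.071382)   from Y*(Ω₁)=(-0.014789, -0.377047), Y(Ω₂)=(0.179886, 0.240501)
Accumulated sum (0.277170, 0.000000); after 4π/(2l+1) scaling, (0.696604, 0.000000) ⇒ P_2 = 0.696604

0.696604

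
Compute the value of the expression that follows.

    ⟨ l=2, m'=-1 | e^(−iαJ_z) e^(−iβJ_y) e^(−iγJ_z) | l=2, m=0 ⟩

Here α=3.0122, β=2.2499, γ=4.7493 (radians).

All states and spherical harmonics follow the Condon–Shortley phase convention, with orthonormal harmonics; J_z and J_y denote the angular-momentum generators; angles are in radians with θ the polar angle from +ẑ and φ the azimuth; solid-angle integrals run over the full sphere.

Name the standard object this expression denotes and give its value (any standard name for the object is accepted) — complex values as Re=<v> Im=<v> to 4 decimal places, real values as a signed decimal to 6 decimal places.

Wigner D-matrix element, Re=0.5936 Im=-0.0772

This is a Wigner D-matrix element — the rotation-matrix element ⟨l m'| R(α,β,γ) |l m⟩ in the angular-momentum basis.
First d^2_{-1,0}(β=2.2499), then the phase factors e^{-i(-1)α} and e^{-i(0)γ}:
c=cos(2.249900/2)=0.431222, s=sin(2.249900/2)=0.902246; N=√[1·6·2·2]=4.898979
Admissible k: 1..2 (factorial args all ≥0)
  k=1: (−1)^0·4.8990/(2)·0.4312^3·0.9022^1 = +0.177216
  k=2: (−1)^1·4.8990/(2)·0.4312^1·0.9022^3 = -0.775802
d^2_{-1,0}(2.2499) = +0.177216 -0.775802 = -0.598587
D = (-0.991640+0.129032i)·(-0.598587)·(+1.000000+0.000000i) = +0.593583-0.077237i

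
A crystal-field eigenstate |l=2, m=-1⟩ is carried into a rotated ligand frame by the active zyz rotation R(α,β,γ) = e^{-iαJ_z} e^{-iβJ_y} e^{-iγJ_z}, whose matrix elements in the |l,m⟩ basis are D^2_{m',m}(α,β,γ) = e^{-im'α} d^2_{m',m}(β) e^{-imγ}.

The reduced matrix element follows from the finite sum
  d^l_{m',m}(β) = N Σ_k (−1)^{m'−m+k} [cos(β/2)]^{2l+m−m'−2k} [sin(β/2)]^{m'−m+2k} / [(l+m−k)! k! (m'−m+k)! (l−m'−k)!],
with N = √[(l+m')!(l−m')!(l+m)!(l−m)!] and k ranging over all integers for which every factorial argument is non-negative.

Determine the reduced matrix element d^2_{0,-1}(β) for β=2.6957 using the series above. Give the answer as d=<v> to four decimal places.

d=0.4765

d^2_{0,-1}(β=2.6957) via the finite sum:
Half-angle: c=0.221104, s=0.975250. N=√(2·2·1·6)=4.898979
Admissible k: 0..1 (factorial args all ≥0)
  k=0: (−1)^1·4.8990/(2)·0.2211^3·0.9753^1 = -0.025821
  k=1: (−1)^2·4.8990/(2)·0.2211^1·0.9753^3 = +0.502366
d^2_{0,-1}(2.6957) = -0.025821 +0.502366 = +0.476545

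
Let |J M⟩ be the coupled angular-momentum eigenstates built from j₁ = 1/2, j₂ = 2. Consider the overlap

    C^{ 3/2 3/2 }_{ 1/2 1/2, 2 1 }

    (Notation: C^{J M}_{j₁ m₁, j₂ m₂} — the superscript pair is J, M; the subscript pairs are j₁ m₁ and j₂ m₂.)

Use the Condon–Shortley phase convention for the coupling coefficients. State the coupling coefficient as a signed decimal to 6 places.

j₁+j₂−J=1  J+j₁−j₂=0  J−j₁+j₂=3  j₁+j₂+J+1=5
(j₁±m₁, j₂±m₂, J±M) = (1,0,3,1,3,0)
P² = 36/5
sum k=0..0:
  [0] +1/6 = 1/6
S = 1/6
C² = P²·S² = 1/5 ; C = +0.447214

+√(1/5) ≈ +0.447214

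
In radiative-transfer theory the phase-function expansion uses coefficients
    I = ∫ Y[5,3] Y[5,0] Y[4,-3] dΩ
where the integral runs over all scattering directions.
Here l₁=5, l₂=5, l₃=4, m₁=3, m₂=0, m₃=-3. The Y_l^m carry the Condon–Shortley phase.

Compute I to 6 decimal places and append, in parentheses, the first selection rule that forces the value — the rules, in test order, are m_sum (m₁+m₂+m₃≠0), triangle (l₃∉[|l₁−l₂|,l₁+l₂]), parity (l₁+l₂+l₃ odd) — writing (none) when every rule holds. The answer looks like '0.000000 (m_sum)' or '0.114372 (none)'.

0.130198 (none)

Checks pass: Σm=0; 14 even; l₃=4∈[0,10].
(2·5+1)(2·5+1)(2·4+1) = 1089
Δ: 6! 4! 4! / 15! → 1/3153150
sum: t=1:−1/69120 t=2:+1/1728 t=3:−1/576 t=4:+1/1728 t=5:−1/69120 = -7/11520
3j²(5 5 4; 0 0 0) = Δ·Π!·Σ² = 2/143  (sign -1)
sum: t=1:−1/17280 t=2:+1/6912 = 1/11520
3j²(5 5 4; 3 0 -3) = Δ·Π!·Σ² = 2/143  (sign -1)
combine: 4πI² = 1089·2/143·2/143 = 36/169
take √, sign +1: I = 0.13019760
No selection rule forces the value: the integral is nonzero (none).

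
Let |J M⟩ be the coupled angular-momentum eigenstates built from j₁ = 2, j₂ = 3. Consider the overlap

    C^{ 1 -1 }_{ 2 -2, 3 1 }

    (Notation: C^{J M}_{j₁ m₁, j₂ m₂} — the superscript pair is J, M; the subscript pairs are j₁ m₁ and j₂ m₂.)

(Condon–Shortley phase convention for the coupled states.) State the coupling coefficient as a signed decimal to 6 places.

+√(1/35) ≈ +0.169031

√[3·4!0!2!/7! · 0!4!4!2!0!2!] = √(2304/35)
  +(−1)^4/∏(4,0,0,0,0,2)! = 1/48  (running 1/48)
⟨..|..⟩ = √(2304/35)·(1/48) = +0.169031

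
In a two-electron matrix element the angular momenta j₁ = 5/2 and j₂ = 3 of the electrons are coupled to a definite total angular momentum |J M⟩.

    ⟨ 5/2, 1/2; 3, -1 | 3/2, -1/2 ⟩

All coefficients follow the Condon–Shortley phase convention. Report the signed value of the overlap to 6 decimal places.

−√(1/105) = -0.097590

triangle: 4!×1!×2!/8! = 48/40320
(j±m)!: 3!×2!×2!×4!×1!×2! = 1152
prefactor² = (2J+1)×Δ×N² = 192/35
  k=1: −1/(1!×3!×1!×1!×0!×1!) = -1/6
  k=2: +1/(2!×2!×0!×0!×1!×2!) = 1/8
Σ = -1/24  ⇒  CG² = 192/35×(-1/24)² = 1/105
CG = −√(1/105) = -0.097590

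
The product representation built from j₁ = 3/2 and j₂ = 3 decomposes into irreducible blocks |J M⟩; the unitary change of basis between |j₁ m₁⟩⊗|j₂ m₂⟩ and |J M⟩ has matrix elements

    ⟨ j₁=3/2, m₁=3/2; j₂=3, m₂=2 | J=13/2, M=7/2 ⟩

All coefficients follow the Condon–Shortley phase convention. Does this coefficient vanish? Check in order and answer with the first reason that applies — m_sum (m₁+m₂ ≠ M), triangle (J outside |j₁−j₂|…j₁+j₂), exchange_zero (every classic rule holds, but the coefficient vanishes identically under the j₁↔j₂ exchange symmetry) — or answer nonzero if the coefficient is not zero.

triangle

m-sum: m₁+m₂ = 3/2+2 = 7/2, M = 7/2  ✓
triangle: need |j₁−j₂| ≤ J ≤ j₁+j₂, i.e. J ∈ [3/2, 9/2]; J = 13/2 is outside ✗ ⇒ coefficient is 0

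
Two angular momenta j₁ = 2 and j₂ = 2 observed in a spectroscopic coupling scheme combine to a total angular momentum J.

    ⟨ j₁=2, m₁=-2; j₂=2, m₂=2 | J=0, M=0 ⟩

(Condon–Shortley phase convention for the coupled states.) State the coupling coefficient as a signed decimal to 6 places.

+0.447214

j₁+j₂−J=4  J+j₁−j₂=0  J−j₁+j₂=0  j₁+j₂+J+1=5
(j₁±m₁, j₂±m₂, J±M) = (0,4,4,0,0,0)
P² = 576/5
sum k=4..4:
  [4] +1/24 = 1/24
S = 1/24
C² = P²·S² = 1/5 ; C = +0.447214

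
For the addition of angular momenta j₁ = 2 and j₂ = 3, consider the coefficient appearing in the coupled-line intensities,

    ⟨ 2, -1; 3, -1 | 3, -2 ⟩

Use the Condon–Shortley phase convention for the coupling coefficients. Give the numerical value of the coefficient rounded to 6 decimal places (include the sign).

−√(1/4) = -0.500000

√[7·2!2!4!/9! · 1!3!2!4!1!5!] = √(64)
  +(−1)^1/∏(1,1,2,1,0,3)! = -1/12  (running -1/12)
  +(−1)^2/∏(2,0,1,0,1,4)! = 1/48  (running -1/16)
⟨..|..⟩ = √(64)·(-1/16) = -0.500000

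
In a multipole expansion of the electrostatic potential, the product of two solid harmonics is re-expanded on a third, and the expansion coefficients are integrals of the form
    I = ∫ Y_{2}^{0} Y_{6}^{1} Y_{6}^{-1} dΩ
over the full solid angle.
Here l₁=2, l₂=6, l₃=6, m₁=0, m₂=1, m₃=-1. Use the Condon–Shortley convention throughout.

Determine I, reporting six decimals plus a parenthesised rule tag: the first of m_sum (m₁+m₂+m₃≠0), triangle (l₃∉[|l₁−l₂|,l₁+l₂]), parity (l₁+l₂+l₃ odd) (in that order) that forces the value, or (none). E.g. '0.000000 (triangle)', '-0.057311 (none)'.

-0.149094 (none)

Rules hold: Σm=0, L=14 even, 4≤6≤8.
N = 5·13·13 = 845
Δ = 2!·2!·10!/15! = 1/90090
Racah Σ t=0..2: t=0:+1/69120 t=1:−1/14400 t=2:+1/69120 = -7/172800
⇒ 3j(2 6 6; 0 0 0)² = 14/715, sgn -1
Racah Σ t=0..2: t=0:+1/120960 t=1:−1/17280 t=2:+1/57600 = -13/403200
⇒ 3j(2 6 6; 0 1 -1)² = 13/770, sgn +1
4πI² = N·(3j₀)²·(3jₘ)² = 169/605
I = -1·√(0.279339/4π) = -0.14909419
No selection rule forces the value: the integral is nonzero (none).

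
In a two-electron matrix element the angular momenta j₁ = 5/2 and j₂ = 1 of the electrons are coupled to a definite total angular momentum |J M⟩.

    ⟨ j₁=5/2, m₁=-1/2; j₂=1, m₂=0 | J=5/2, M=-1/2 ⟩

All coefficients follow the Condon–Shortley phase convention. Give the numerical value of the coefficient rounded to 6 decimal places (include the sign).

j₁+j₂−J=1  J+j₁−j₂=4  J−j₁+j₂=1  j₁+j₂+J+1=7
(j₁±m₁, j₂±m₂, J±M) = (2,3,1,1,2,3)
P² = 144/35
sum k=0..1:
  [0] +1/6 = 1/6
  [1] −1/4 = -1/4
S = -1/12
C² = P²·S² = 1/35 ; C = -0.169031

-0.169031  (= −√(1/35))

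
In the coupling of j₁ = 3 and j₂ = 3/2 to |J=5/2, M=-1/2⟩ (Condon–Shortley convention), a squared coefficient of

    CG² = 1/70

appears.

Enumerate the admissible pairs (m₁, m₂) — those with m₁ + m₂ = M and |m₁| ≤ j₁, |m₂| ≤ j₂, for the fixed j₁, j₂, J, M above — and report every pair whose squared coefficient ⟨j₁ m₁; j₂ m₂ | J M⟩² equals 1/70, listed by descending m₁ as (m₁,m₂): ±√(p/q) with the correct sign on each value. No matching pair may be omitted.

(-1,1/2): −√(1/70)

Admissible pairs with m₁+m₂ = M = -1/2: (-2,3/2), (-1,1/2), (0,-1/2), (1,-3/2)
  (m₁,m₂)=(1,-3/2): CG² = 27/70, CG = +√(27/70)
  (m₁,m₂)=(0,-1/2): CG² = 6/35, CG = −√(6/35)
  (m₁,m₂)=(-1,1/2): CG² = 1/70, CG = −√(1/70)   ← matches the target
  (m₁,m₂)=(-2,3/2): CG² = 3/7, CG = +√(3/7)
Pairs with CG² = 1/70: (-1,1/2): −√(1/70)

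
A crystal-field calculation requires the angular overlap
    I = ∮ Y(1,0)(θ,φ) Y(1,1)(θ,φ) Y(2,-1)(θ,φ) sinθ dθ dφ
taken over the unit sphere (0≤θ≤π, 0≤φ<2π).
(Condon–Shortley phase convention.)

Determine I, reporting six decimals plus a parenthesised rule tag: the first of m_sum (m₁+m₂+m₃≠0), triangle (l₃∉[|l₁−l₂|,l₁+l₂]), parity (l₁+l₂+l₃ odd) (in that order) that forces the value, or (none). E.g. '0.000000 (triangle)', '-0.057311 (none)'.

-0.218510 (none)

Checks pass: Σm=0; 4 even; l₃=2∈[0,2].
(2·1+1)(2·1+1)(2·2+1) = 45
Δ: 0! 2! 2! / 5! → 1/30
sum: t=0:+1/1 = 1/1
3j²(1 1 2; 0 0 0) = Δ·Π!·Σ² = 2/15  (sign +1)
sum: t=0:+1/2 = 1/2
3j²(1 1 2; 0 1 -1) = Δ·Π!·Σ² = 1/10  (sign -1)
combine: 4πI² = 45·2/15·1/10 = 3/5
take √, sign -1: I = -0.21850969
No selection rule forces the value: the integral is nonzero (none).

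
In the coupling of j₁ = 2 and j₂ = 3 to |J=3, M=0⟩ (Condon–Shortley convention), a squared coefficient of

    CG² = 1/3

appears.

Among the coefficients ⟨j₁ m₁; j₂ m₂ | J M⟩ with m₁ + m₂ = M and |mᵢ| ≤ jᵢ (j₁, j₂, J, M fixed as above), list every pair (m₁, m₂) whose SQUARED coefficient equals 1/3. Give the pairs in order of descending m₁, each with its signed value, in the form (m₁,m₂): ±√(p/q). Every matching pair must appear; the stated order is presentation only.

Admissible pairs with m₁+m₂ = M = 0: (-2,2), (-1,1), (0,0), (1,-1), (2,-2)
  (m₁,m₂)=(2,-2): CG² = 1/3, CG = +√(1/3)   ← matches the target
  (m₁,m₂)=(1,-1): CG² = 1/30, CG = +√(1/30)
  (m₁,m₂)=(0,0): CG² = 4/15, CG = −√(4/15)
  (m₁,m₂)=(-1,1): CG² = 1/30, CG = +√(1/30)
  (m₁,m₂)=(-2,2): CG² = 1/3, CG = +√(1/3)   ← matches the target
Pairs with CG² = 1/3: (2,-2): +√(1/3); (-2,2): +√(1/3)

(2,-2): +√(1/3); (-2,2): +√(1/3)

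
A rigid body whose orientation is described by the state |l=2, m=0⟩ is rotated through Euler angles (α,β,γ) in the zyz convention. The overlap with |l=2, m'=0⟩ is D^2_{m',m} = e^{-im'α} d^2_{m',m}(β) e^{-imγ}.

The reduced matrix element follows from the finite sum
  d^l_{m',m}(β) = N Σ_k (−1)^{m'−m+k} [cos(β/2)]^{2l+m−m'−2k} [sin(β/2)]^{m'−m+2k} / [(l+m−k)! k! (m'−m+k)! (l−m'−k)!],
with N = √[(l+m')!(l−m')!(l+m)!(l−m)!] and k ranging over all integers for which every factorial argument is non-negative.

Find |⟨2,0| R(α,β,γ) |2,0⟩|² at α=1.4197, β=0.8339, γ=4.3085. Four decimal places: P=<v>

P=0.0315

Split into d^2_{0,0}(β=0.8339) × two z-phases.
With c≡cos(β/2)=0.914328 and s≡sin(β/2)=0.404974, N=[2·2·2·2]^{1/2}=4.000000
Admissible k: 0..2 (factorial args all ≥0)
  k=0: (−1)^0·4.0000/(4)·0.9143^4·0.4050^0 = +0.698890
  k=1: (−1)^1·4.0000/(1)·0.9143^2·0.4050^2 = -0.548426
  k=2: (−1)^2·4.0000/(4)·0.9143^0·0.4050^4 = +0.026897
d^2_{0,0}(0.8339) = +0.698890 -0.548426 +0.026897 = +0.177361
|D^2_{0,0}|² = |d^2_{0,0}(β)|² = (+0.177361)² = 0.031457 (the z-rotation phases have unit modulus)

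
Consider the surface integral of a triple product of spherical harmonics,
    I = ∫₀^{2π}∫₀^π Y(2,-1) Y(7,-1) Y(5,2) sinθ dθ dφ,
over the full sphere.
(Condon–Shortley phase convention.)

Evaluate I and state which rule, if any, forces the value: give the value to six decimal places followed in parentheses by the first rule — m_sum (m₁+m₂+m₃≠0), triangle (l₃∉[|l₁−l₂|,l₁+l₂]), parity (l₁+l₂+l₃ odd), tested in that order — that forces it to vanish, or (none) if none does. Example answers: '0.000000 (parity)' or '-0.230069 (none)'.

-0.143343 (none)

Rules hold: Σm=0, L=14 even, 5≤5≤9.
N = 5·15·11 = 825
Δ = 4!·0!·10!/15! = 1/15015
Racah Σ t=2..2: t=2:+1/57600 = 1/57600
⇒ 3j(2 7 5; 0 0 0)² = 21/715, sgn -1
Racah Σ t=3..3: t=3:−1/181440 = -1/181440
⇒ 3j(2 7 5; -1 -1 2)² = 32/3003, sgn +1
4πI² = N·(3j₀)²·(3jₘ)² = 480/1859
I = -1·√(0.258203/4π) = -0.14334284
No selection rule forces the value: the integral is nonzero (none).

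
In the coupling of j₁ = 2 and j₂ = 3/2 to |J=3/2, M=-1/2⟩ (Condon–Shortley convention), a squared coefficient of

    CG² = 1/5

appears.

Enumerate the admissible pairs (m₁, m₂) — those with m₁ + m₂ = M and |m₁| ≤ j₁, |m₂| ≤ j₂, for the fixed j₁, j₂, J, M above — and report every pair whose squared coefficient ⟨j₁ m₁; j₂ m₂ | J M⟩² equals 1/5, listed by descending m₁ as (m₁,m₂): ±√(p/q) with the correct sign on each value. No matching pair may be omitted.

Admissible pairs with m₁+m₂ = M = -1/2: (-2,3/2), (-1,1/2), (0,-1/2), (1,-3/2)
  (m₁,m₂)=(1,-3/2): CG² = 2/5, CG = +√(2/5)
  (m₁,m₂)=(0,-1/2): CG² = 1/5, CG = −√(1/5)   ← matches the target
  (m₁,m₂)=(-1,1/2): CG² = 0/1, CG = 0
  (m₁,m₂)=(-2,3/2): CG² = 2/5, CG = +√(2/5)
Pairs with CG² = 1/5: (0,-1/2): −√(1/5)

(0,-1/2): −√(1/5)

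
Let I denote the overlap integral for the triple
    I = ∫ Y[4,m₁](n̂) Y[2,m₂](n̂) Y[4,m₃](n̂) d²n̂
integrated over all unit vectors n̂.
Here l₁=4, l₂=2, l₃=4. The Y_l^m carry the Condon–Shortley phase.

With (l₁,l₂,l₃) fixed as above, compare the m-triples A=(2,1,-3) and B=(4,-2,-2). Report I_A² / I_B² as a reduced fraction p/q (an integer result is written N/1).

25/8

Shared (l₁,l₂,l₃)=(4,2,4): N and (l;000)² cancel in I_A²/I_B².
A: Δ = 2!·6!·2!/11! = 1/13860; Racah Σ t=1..2: t=1:−1/240 t=2:+1/1440 = -1/288; ⇒ 3j(4 2 4; 2 1 -3)² = 5/132, sgn +1
B: Δ = 2!·6!·2!/11! = 1/13860; Racah Σ t=0..0: t=0:+1/2880 = 1/2880; ⇒ 3j(4 2 4; 4 -2 -2)² = 2/165, sgn +1
I_A²/I_B² = (5/132)/(2/165) = 25/8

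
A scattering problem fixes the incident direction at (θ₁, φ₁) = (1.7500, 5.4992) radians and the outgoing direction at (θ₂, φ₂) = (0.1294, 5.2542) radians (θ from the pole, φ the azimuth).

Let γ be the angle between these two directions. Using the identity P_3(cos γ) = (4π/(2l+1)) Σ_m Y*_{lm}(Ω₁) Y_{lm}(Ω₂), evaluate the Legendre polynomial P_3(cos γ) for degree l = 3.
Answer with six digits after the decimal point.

Expand P_3 via completeness: Σ_{m} conj(Y_{3,m}) at Ω₁ times Y_{3,m} at Ω₂ —
  term(m=-3) = (0.000264, 0.000239)   from Y*(Ω₁)=(-0.279880, -0.282263), Y(Ω₂)=(-0.000895, 0.000049)
  term(m=-2) = (-0.002626, -0.001401)   from Y*(Ω₁)=(-0.000498, 0.176376), Y(Ω₂)=(-0.007900, 0.014912)
  term(m=-1) = (-0.042387, -0.010598)   from Y*(Ω₁)=(-0.189409, 0.188875), Y(Ω₂)=(0.084232, 0.139946)
  term(m=+0) = (0.134048, 0.000000)   from Y*(Ω₁)=(0.188985, -0.000000), Y(Ω₂)=(0.709304, 0.000000)
  term(m=+1) = (-0.042387, 0.010598)   from Y*(Ω₁)=(0.189409, 0.188875), Y(Ω₂)=(-0.084232, 0.139946)
  term(m=+2) = (-0.002626, 0.001401)   from Y*(Ω₁)=(-0.000498, -0.176376), Y(Ω₂)=(-0.007900, -0.014912)
  term(m=+3) = (0.000264, -0.000239)   from Y*(Ω₁)=(0.279880, -0.282263), Y(Ω₂)=(0.000895, 0.000049)
Σ over m = (0.044551, -0.000000); ×(4π/7) → (0.079978, -0.000000). Real part: 0.079978

0.079978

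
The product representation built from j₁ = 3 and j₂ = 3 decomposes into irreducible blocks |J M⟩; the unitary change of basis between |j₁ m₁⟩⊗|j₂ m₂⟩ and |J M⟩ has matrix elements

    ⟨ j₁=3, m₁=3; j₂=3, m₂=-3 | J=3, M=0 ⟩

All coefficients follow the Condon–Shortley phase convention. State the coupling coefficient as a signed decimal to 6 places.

triangle: 3!×3!×3!/10! = 216/3628800
(j±m)!: 6!×0!×0!×6!×3!×3! = 18662400
prefactor² = (2J+1)×Δ×N² = 7776
  k=0: +1/(0!×3!×0!×0!×3!×3!) = 1/216
Σ = 1/216  ⇒  CG² = 7776×(1/216)² = 1/6
CG = +√(1/6) = +0.408248

+0.408248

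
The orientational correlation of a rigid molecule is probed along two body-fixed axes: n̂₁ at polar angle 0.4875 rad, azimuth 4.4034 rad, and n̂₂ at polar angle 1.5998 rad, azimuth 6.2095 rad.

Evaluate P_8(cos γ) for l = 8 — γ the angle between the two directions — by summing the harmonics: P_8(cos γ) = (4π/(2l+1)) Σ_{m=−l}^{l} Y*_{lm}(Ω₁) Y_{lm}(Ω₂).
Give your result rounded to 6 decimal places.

Expand P_8 via completeness: Σ_{m} conj(Y_{8,m}) at Ω₁ times Y_{8,m} at Ω₂ —
  [-8]  conj(Y_{8,-8})(Ω₁) = (-0.000937, -0.000742) ; Y_{8,-8}(Ω₂) = (0.427000, 0.285580) ; Δ = (-0.000188, -0.000584)
  [-7]  conj(Y_{8,-7})(Ω₁) = (0.007479, -0.005030) ; Y_{8,-7}(Ω₂) = (-0.051857, -0.029403) ; Δ = (-0.000536, 0.000041)
  [-6]  conj(Y_{8,-6})(Ω₁) = (0.011896, 0.040885) ; Y_{8,-6}(Ω₂) = (-0.335085, -0.158617) ; Δ = (0.002499, -0.015587)
  [-5]  conj(Y_{8,-5})(Ω₁) = (-0.141047, -0.003647) ; Y_{8,-5}(Ω₂) = (0.065580, 0.025318) ; Δ = (-0.009158, -0.003810)
  [-4]  conj(Y_{8,-4})(Ω₁) = (0.108700, -0.312409) ; Y_{8,-4}(Ω₂) = (0.316108, 0.095965) ; Δ = (0.064341, -0.088324)
  [-3]  conj(Y_{8,-3})(Ω₁) = (0.410306, 0.307940) ; Y_{8,-3}(Ω₂) = (-0.073509, -0.016520) ; Δ = (-0.025074, -0.029414)
  [-2]  conj(Y_{8,-2})(Ω₁) = (-0.325403, 0.231316) ; Y_{8,-2}(Ω₂) = (-0.309969, -0.046014) ; Δ = (0.111509, -0.056728)
  [-1]  conj(Y_{8,-1})(Ω₁) = (0.042001, 0.131578) ; Y_{8,-1}(Ω₂) = (0.077294, 0.005706) ; Δ = (0.002496, 0.010410)
  [+0]  conj(Y_{8,0})(Ω₁) = (-0.455062, -0.000000) ; Y_{8,0}(Ω₂) = (0.308453, 0.000000) ; Δ = (-0.140365, -0.000000)
  [+1]  conj(Y_{8,1})(Ω₁) = (-0.042001, 0.131578) ; Y_{8,1}(Ω₂) = (-0.077294, 0.005706) ; Δ = (0.002496, -0.010410)
  [+2]  conj(Y_{8,2})(Ω₁) = (-0.325403, -0.231316) ; Y_{8,2}(Ω₂) = (-0.309969, 0.046014) ; Δ = (0.111509, 0.056728)
  [+3]  conj(Y_{8,3})(Ω₁) = (-0.410306, 0.307940) ; Y_{8,3}(Ω₂) = (0.073509, -0.016520) ; Δ = (-0.025074, 0.029414)
  [+4]  conj(Y_{8,4})(Ω₁) = (0.108700, 0.312409) ; Y_{8,4}(Ω₂) = (0.316108, -0.095965) ; Δ = (0.064341, 0.088324)
  [+5]  conj(Y_{8,5})(Ω₁) = (0.141047, -0.003647) ; Y_{8,5}(Ω₂) = (-0.065580, 0.025318) ; Δ = (-0.009158, 0.003810)
  [+6]  conj(Y_{8,6})(Ω₁) = (0.011896, -0.040885) ; Y_{8,6}(Ω₂) = (-0.335085, 0.158617) ; Δ = (0.002499, 0.015587)
  [+7]  conj(Y_{8,7})(Ω₁) = (-0.007479, -0.005030) ; Y_{8,7}(Ω₂) = (0.051857, -0.029403) ; Δ = (-0.000536, -0.000041)
  [+8]  conj(Y_{8,8})(Ω₁) = (-0.000937, 0.000742) ; Y_{8,8}(Ω₂) = (0.427000, -0.285580) ; Δ = (-0.000188, 0.000584)
Total Σ_m = (0.151413, 0.000000). Multiply by 0.739198: (0.111925, 0.000000). P_8(cos γ) = 0.111925

0.111925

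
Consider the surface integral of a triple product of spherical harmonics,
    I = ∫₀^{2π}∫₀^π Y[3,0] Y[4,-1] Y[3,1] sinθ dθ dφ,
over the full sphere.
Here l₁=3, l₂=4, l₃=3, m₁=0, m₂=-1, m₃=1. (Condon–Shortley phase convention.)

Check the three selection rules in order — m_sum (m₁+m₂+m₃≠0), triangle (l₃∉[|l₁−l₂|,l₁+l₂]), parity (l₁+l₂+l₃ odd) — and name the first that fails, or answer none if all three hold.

m₁+m₂+m₃ = 0 − 1 + 1 = 0  ✓
triangle: |3−4|=1 ≤ l₃=3 ≤ 3+4=7  ✓
parity: l₁+l₂+l₃ = 10 is even  ✓

none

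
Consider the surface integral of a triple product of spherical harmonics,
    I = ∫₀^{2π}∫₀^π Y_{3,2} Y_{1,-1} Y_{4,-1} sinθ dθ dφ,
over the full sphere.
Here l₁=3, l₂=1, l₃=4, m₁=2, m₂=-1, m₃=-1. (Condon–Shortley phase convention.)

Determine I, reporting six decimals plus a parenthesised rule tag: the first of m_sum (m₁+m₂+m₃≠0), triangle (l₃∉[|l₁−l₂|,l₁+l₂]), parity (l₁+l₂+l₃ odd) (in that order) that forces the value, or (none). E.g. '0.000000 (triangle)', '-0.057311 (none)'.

-0.106622 (none)

m-sum 0 ✓  L=8 even ✓  2≤4≤4 ✓
Π(2lᵢ+1) = 7×3×9 = 189
triangle coeff Δ(3,1,4) = 1/252
Σ_t [0,0]: t=0:+1/36 = 1/36
(3j)²=4/63 [(3 1 4; 0 0 0)], sign=+1
Σ_t [0,0]: t=0:+1/240 = 1/240
(3j)²=1/84 [(3 1 4; 2 -1 -1)], sign=-1
⇒ 4πI² = 1/7
I = (-1)√(1/7/(4π)) = -0.10662181
No selection rule forces the value: the integral is nonzero (none).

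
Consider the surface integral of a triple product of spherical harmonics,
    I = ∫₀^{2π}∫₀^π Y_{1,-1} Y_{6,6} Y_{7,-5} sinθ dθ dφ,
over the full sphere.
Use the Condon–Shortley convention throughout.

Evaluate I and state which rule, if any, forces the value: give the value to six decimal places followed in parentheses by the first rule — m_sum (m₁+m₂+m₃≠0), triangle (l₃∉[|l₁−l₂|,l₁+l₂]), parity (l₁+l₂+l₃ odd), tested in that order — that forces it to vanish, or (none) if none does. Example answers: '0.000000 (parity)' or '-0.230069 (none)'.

-0.034990 (none)

Checks pass: Σm=0; 14 even; l₃=7∈[5,7].
(2·1+1)(2·6+1)(2·7+1) = 585
Δ: 0! 2! 12! / 15! → 1/1365
sum: t=0:+1/518400 = 1/518400
3j²(1 6 7; 0 0 0) = Δ·Π!·Σ² = 7/195  (sign -1)
sum: t=0:+1/958003200 = 1/958003200
3j²(1 6 7; -1 6 -5) = Δ·Π!·Σ² = 1/1365  (sign +1)
combine: 4πI² = 585·7/195·1/1365 = 1/65
take √, sign -1: I = -0.03498955
No selection rule forces the value: the integral is nonzero (none).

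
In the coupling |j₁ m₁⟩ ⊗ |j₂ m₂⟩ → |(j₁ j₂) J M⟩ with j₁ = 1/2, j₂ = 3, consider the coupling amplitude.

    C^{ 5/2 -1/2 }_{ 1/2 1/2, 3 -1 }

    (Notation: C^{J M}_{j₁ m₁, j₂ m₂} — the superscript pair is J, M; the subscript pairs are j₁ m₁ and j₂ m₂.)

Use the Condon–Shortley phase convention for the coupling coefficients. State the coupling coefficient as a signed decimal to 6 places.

triangle: 1!·0!·5!/7! = 120/5040
(j±m)!: 1!·0!·2!·4!·2!·3! = 576
prefactor² = (2J+1)·Δ·N² = 576/7
  k=0: +1/(0!·1!·0!·2!·0!·3!) = 1/12
Σ = 1/12  ⇒  CG² = 576/7·(1/12)² = 4/7
CG = +√(4/7) = +0.755929

+0.755929  (= +√(4/7))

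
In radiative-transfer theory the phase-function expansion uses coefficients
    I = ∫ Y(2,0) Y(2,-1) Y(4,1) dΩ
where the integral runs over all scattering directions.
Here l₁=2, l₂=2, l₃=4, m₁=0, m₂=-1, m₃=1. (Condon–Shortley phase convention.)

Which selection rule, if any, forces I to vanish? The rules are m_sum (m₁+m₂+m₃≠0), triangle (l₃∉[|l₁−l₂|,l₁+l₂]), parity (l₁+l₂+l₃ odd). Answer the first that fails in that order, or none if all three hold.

none

Σmᵢ = 0  ✓
l₃∈[|l₁−l₂|,l₁+l₂]=[0,4], have l₃=4  ✓
Σlᵢ = 8 ⇒ even  ✓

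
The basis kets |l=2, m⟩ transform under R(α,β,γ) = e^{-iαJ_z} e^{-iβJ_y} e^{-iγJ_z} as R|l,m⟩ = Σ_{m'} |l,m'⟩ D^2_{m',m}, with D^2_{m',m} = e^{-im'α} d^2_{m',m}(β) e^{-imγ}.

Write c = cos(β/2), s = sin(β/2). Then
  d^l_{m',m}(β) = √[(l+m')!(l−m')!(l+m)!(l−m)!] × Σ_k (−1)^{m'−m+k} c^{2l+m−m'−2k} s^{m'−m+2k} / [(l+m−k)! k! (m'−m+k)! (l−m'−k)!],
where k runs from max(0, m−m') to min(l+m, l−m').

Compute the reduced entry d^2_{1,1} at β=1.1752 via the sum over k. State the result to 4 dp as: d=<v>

d=-0.1588

d^2_{1,1}(β=1.1752) via the finite sum:
c=cos(1.175200/2)=0.832274, s=sin(1.175200/2)=0.554365; N=√[6·1·6·1]=6.000000
k: max(0,(1)−(1))=0 … min(2+(1),2−(1))=1
  k=0: (−1)^0·6.0000/(6)·0.8323^4·0.5544^0 = +0.479805
  k=1: (−1)^1·6.0000/(2)·0.8323^2·0.5544^2 = -0.638624
d^2_{1,1}(1.1752) = +0.479805 -0.638624 = -0.158820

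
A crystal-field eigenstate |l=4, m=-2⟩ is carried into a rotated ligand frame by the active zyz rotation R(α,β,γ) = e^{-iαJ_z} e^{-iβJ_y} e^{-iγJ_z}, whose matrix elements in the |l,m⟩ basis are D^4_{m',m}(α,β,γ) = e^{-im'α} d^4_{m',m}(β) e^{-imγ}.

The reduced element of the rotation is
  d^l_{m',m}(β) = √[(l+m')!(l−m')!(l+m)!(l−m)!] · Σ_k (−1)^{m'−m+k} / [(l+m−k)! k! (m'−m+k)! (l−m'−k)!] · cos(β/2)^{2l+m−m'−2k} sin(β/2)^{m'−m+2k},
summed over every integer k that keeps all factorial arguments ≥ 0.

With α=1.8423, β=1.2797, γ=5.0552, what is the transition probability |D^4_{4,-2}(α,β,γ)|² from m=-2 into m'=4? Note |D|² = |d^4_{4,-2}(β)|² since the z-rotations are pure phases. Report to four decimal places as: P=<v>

Split into d^4_{4,-2}(β=1.2797) × two z-phases.
Half-angle: c=0.802185, s=0.597075. N=√(40320·1·2·720)=7619.763776
Admissible k: 0..0 (factorial args all ≥0)
  k=0: (−1)^6·7619.7638/(1440)·0.8022^2·0.5971^6 = +0.154277
d^4_{4,-2}(1.2797) = +0.154277
|D^4_{4,-2}|² = |d^4_{4,-2}(β)|² = (+0.154277)² = 0.023802 (the z-rotation phases have unit modulus)

P=0.0238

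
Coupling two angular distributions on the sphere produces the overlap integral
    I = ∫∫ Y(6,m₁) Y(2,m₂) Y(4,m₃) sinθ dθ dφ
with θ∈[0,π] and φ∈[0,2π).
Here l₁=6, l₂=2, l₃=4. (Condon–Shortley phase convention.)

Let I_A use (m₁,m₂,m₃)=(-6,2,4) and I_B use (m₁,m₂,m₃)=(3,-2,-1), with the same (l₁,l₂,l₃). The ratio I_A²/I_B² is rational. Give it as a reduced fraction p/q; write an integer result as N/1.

55/14

Shared (l₁,l₂,l₃)=(6,2,4): N and (l;000)² cancel in I_A²/I_B².
A: Δ = 4!·8!·0!/13! = 1/6435; Racah Σ t=4..4: t=4:+1/967680 = 1/967680; ⇒ 3j(6 2 4; -6 2 4)² = 1/13, sgn +1
B: Δ = 4!·8!·0!/13! = 1/6435; Racah Σ t=0..0: t=0:+1/17280 = 1/17280; ⇒ 3j(6 2 4; 3 -2 -1)² = 14/715, sgn -1
I_A²/I_B² = (1/13)/(14/715) = 55/14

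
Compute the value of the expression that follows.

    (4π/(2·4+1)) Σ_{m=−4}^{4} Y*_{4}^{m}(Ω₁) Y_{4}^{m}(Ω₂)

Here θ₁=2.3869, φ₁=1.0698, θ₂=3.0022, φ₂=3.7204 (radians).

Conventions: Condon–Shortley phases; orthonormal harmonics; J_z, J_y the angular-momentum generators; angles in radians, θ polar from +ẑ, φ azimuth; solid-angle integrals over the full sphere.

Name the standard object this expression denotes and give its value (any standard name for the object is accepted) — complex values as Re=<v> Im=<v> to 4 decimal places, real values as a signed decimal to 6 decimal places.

Legendre polynomial (addition theorem), -0.426416

This sum is the spherical-harmonic addition theorem: it equals the Legendre polynomial P_l(cos γ) of the angle γ between the two directions.
Expand P_4 via completeness: Σ_{m} conj(Y_{4,m}) at Ω₁ times Y_{4,m} at Ω₂ —
  [-4]  conj(Y_{4,-4})(Ω₁) = -0.04091 - 0.08847j ; Y_{4,-4}(Ω₂) = -0.00011 - 0.00012j ; Δ = -0.00001 + 0.00001j
  [-3]  conj(Y_{4,-3})(Ω₁) = 0.29249 + 0.01986j ; Y_{4,-3}(Ω₂) = -0.00055 - 0.00328j ; Δ = -0.00010 - 0.00097j
  [-2]  conj(Y_{4,-2})(Ω₁) = -0.22957 + 0.35911j ; Y_{4,-2}(Ω₂) = 0.01521 - 0.03469j ; Δ = 0.00897 + 0.01342j
  [-1]  conj(Y_{4,-1})(Ω₁) = -0.08106 - 0.14802j ; Y_{4,-1}(Ω₂) = 0.21060 - 0.13762j ; Δ = -0.03744 - 0.02002j
  [+0]  conj(Y_{4,0})(Ω₁) = -0.32409 + 0.00000j ; Y_{4,0}(Ω₂) = 0.76598 + 0.00000j ; Δ = -0.24824 + 0.00000j
  [+1]  conj(Y_{4,1})(Ω₁) = 0.08106 - 0.14802j ; Y_{4,1}(Ω₂) = -0.21060 - 0.13762j ; Δ = -0.03744 + 0.02002j
  [+2]  conj(Y_{4,2})(Ω₁) = -0.22957 - 0.35911j ; Y_{4,2}(Ω₂) = 0.01521 + 0.03469j ; Δ = 0.00897 - 0.01342j
  [+3]  conj(Y_{4,3})(Ω₁) = -0.29249 + 0.01986j ; Y_{4,3}(Ω₂) = 0.00055 - 0.00328j ; Δ = -0.00010 + 0.00097j
  [+4]  conj(Y_{4,4})(Ω₁) = -0.04091 + 0.08847j ; Y_{4,4}(Ω₂) = -0.00011 + 0.00012j ; Δ = -0.00001 - 0.00001j
Total Σ_m = -0.30540 - 0.00000j. Multiply by 1.396263: -0.42642 - 0.00000j. P_4(cos γ) = -0.426416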